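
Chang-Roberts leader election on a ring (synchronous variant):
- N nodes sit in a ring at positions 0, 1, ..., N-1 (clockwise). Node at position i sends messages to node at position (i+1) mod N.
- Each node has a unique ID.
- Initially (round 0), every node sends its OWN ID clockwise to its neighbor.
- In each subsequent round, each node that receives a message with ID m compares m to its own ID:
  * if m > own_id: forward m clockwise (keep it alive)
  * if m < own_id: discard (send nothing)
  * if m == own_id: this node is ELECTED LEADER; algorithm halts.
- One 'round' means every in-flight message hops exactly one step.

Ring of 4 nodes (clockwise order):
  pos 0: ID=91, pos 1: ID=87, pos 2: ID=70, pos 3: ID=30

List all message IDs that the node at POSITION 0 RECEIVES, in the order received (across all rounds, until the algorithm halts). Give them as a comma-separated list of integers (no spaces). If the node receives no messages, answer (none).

Answer: 30,70,87,91

Derivation:
Round 1: pos1(id87) recv 91: fwd; pos2(id70) recv 87: fwd; pos3(id30) recv 70: fwd; pos0(id91) recv 30: drop
Round 2: pos2(id70) recv 91: fwd; pos3(id30) recv 87: fwd; pos0(id91) recv 70: drop
Round 3: pos3(id30) recv 91: fwd; pos0(id91) recv 87: drop
Round 4: pos0(id91) recv 91: ELECTED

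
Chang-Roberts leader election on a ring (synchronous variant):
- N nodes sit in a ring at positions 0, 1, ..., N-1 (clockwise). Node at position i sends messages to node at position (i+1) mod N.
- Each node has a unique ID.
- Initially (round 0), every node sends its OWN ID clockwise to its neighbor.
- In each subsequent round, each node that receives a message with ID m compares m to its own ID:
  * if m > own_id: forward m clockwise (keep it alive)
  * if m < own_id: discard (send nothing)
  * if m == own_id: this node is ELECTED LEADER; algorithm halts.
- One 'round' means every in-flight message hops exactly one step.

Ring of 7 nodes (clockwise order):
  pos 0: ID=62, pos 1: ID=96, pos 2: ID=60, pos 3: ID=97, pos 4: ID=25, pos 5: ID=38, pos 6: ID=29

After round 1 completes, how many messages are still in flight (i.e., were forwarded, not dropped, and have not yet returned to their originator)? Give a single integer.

Answer: 3

Derivation:
Round 1: pos1(id96) recv 62: drop; pos2(id60) recv 96: fwd; pos3(id97) recv 60: drop; pos4(id25) recv 97: fwd; pos5(id38) recv 25: drop; pos6(id29) recv 38: fwd; pos0(id62) recv 29: drop
After round 1: 3 messages still in flight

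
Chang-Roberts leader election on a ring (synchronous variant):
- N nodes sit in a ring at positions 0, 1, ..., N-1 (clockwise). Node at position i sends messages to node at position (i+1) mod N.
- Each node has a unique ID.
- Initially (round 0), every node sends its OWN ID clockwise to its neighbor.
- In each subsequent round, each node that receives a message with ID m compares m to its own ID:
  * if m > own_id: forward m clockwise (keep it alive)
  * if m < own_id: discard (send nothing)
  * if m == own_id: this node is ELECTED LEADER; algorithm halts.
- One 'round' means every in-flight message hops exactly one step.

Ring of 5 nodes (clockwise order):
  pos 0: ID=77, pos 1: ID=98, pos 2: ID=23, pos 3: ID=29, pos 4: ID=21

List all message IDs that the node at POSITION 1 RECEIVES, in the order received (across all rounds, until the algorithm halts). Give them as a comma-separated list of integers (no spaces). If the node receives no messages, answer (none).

Round 1: pos1(id98) recv 77: drop; pos2(id23) recv 98: fwd; pos3(id29) recv 23: drop; pos4(id21) recv 29: fwd; pos0(id77) recv 21: drop
Round 2: pos3(id29) recv 98: fwd; pos0(id77) recv 29: drop
Round 3: pos4(id21) recv 98: fwd
Round 4: pos0(id77) recv 98: fwd
Round 5: pos1(id98) recv 98: ELECTED

Answer: 77,98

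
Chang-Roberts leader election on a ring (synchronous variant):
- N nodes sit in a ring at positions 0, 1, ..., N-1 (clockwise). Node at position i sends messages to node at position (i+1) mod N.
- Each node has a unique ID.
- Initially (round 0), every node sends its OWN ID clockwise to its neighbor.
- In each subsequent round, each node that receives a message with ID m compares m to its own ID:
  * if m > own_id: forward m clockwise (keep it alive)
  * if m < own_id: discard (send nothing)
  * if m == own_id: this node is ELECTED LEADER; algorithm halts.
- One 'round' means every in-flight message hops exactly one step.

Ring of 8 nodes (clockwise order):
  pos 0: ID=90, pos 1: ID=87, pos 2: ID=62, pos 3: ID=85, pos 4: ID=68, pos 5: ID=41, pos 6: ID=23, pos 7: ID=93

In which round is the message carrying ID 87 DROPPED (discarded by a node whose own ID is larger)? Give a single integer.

Round 1: pos1(id87) recv 90: fwd; pos2(id62) recv 87: fwd; pos3(id85) recv 62: drop; pos4(id68) recv 85: fwd; pos5(id41) recv 68: fwd; pos6(id23) recv 41: fwd; pos7(id93) recv 23: drop; pos0(id90) recv 93: fwd
Round 2: pos2(id62) recv 90: fwd; pos3(id85) recv 87: fwd; pos5(id41) recv 85: fwd; pos6(id23) recv 68: fwd; pos7(id93) recv 41: drop; pos1(id87) recv 93: fwd
Round 3: pos3(id85) recv 90: fwd; pos4(id68) recv 87: fwd; pos6(id23) recv 85: fwd; pos7(id93) recv 68: drop; pos2(id62) recv 93: fwd
Round 4: pos4(id68) recv 90: fwd; pos5(id41) recv 87: fwd; pos7(id93) recv 85: drop; pos3(id85) recv 93: fwd
Round 5: pos5(id41) recv 90: fwd; pos6(id23) recv 87: fwd; pos4(id68) recv 93: fwd
Round 6: pos6(id23) recv 90: fwd; pos7(id93) recv 87: drop; pos5(id41) recv 93: fwd
Round 7: pos7(id93) recv 90: drop; pos6(id23) recv 93: fwd
Round 8: pos7(id93) recv 93: ELECTED
Message ID 87 originates at pos 1; dropped at pos 7 in round 6

Answer: 6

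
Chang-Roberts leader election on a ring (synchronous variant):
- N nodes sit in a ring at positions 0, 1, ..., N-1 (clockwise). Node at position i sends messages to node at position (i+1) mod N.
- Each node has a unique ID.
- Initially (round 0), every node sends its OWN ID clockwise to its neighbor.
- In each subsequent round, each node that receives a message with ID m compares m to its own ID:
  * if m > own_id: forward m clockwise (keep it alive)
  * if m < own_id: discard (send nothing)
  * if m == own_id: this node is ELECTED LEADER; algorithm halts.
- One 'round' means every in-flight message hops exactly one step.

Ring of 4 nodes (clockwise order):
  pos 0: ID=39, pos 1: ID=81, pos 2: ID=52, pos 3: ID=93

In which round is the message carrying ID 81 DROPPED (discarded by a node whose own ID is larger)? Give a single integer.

Round 1: pos1(id81) recv 39: drop; pos2(id52) recv 81: fwd; pos3(id93) recv 52: drop; pos0(id39) recv 93: fwd
Round 2: pos3(id93) recv 81: drop; pos1(id81) recv 93: fwd
Round 3: pos2(id52) recv 93: fwd
Round 4: pos3(id93) recv 93: ELECTED
Message ID 81 originates at pos 1; dropped at pos 3 in round 2

Answer: 2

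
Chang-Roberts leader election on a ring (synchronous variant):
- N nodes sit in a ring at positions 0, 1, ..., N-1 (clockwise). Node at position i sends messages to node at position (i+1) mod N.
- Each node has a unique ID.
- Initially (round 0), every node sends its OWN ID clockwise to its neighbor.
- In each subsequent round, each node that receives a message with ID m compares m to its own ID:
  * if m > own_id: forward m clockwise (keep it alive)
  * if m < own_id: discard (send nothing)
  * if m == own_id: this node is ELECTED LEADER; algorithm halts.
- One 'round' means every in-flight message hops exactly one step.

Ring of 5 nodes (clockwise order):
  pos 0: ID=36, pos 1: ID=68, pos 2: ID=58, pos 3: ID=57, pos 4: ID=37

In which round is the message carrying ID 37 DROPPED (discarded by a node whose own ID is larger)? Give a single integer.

Answer: 2

Derivation:
Round 1: pos1(id68) recv 36: drop; pos2(id58) recv 68: fwd; pos3(id57) recv 58: fwd; pos4(id37) recv 57: fwd; pos0(id36) recv 37: fwd
Round 2: pos3(id57) recv 68: fwd; pos4(id37) recv 58: fwd; pos0(id36) recv 57: fwd; pos1(id68) recv 37: drop
Round 3: pos4(id37) recv 68: fwd; pos0(id36) recv 58: fwd; pos1(id68) recv 57: drop
Round 4: pos0(id36) recv 68: fwd; pos1(id68) recv 58: drop
Round 5: pos1(id68) recv 68: ELECTED
Message ID 37 originates at pos 4; dropped at pos 1 in round 2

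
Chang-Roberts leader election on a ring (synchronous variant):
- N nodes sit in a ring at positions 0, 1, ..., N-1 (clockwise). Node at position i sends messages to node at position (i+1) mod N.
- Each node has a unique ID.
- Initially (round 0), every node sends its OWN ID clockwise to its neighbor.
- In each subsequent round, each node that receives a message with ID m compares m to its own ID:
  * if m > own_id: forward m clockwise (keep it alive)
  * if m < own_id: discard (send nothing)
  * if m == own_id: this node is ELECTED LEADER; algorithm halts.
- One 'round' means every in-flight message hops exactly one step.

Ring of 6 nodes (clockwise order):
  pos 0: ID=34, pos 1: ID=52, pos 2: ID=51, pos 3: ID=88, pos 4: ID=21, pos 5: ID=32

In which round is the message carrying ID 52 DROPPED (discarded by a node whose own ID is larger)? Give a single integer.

Answer: 2

Derivation:
Round 1: pos1(id52) recv 34: drop; pos2(id51) recv 52: fwd; pos3(id88) recv 51: drop; pos4(id21) recv 88: fwd; pos5(id32) recv 21: drop; pos0(id34) recv 32: drop
Round 2: pos3(id88) recv 52: drop; pos5(id32) recv 88: fwd
Round 3: pos0(id34) recv 88: fwd
Round 4: pos1(id52) recv 88: fwd
Round 5: pos2(id51) recv 88: fwd
Round 6: pos3(id88) recv 88: ELECTED
Message ID 52 originates at pos 1; dropped at pos 3 in round 2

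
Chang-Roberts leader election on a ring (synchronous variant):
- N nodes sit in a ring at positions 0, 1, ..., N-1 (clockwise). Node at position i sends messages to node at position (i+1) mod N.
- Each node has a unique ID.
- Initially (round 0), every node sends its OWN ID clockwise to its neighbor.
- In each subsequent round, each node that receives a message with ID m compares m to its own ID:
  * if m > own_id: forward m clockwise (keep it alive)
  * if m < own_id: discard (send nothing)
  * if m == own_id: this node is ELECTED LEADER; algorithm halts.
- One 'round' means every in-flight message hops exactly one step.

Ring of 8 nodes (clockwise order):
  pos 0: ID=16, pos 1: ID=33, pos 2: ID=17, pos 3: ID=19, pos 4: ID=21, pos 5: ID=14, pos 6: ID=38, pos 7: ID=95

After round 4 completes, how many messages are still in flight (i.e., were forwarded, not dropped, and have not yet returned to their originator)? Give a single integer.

Answer: 2

Derivation:
Round 1: pos1(id33) recv 16: drop; pos2(id17) recv 33: fwd; pos3(id19) recv 17: drop; pos4(id21) recv 19: drop; pos5(id14) recv 21: fwd; pos6(id38) recv 14: drop; pos7(id95) recv 38: drop; pos0(id16) recv 95: fwd
Round 2: pos3(id19) recv 33: fwd; pos6(id38) recv 21: drop; pos1(id33) recv 95: fwd
Round 3: pos4(id21) recv 33: fwd; pos2(id17) recv 95: fwd
Round 4: pos5(id14) recv 33: fwd; pos3(id19) recv 95: fwd
After round 4: 2 messages still in flight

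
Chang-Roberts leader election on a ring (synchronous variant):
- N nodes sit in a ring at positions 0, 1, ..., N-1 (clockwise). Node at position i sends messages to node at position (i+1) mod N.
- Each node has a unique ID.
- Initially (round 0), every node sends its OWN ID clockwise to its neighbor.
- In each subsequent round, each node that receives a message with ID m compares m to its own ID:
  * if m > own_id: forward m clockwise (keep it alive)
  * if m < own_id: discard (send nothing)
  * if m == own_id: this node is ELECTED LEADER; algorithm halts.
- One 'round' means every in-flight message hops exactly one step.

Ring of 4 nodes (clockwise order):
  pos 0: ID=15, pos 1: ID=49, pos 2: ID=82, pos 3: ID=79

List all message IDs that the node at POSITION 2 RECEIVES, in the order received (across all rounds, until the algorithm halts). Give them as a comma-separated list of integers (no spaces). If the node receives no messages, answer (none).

Answer: 49,79,82

Derivation:
Round 1: pos1(id49) recv 15: drop; pos2(id82) recv 49: drop; pos3(id79) recv 82: fwd; pos0(id15) recv 79: fwd
Round 2: pos0(id15) recv 82: fwd; pos1(id49) recv 79: fwd
Round 3: pos1(id49) recv 82: fwd; pos2(id82) recv 79: drop
Round 4: pos2(id82) recv 82: ELECTED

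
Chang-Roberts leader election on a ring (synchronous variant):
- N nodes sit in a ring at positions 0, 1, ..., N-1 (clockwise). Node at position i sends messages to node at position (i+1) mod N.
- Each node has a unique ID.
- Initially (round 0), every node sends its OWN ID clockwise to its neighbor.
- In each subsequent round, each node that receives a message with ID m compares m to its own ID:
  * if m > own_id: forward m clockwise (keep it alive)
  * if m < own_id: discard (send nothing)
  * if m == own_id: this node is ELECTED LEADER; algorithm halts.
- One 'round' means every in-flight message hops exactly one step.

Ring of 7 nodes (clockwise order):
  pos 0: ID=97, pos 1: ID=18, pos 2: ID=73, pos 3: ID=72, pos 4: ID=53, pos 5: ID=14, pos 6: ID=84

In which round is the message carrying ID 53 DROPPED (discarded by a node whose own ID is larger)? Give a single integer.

Answer: 2

Derivation:
Round 1: pos1(id18) recv 97: fwd; pos2(id73) recv 18: drop; pos3(id72) recv 73: fwd; pos4(id53) recv 72: fwd; pos5(id14) recv 53: fwd; pos6(id84) recv 14: drop; pos0(id97) recv 84: drop
Round 2: pos2(id73) recv 97: fwd; pos4(id53) recv 73: fwd; pos5(id14) recv 72: fwd; pos6(id84) recv 53: drop
Round 3: pos3(id72) recv 97: fwd; pos5(id14) recv 73: fwd; pos6(id84) recv 72: drop
Round 4: pos4(id53) recv 97: fwd; pos6(id84) recv 73: drop
Round 5: pos5(id14) recv 97: fwd
Round 6: pos6(id84) recv 97: fwd
Round 7: pos0(id97) recv 97: ELECTED
Message ID 53 originates at pos 4; dropped at pos 6 in round 2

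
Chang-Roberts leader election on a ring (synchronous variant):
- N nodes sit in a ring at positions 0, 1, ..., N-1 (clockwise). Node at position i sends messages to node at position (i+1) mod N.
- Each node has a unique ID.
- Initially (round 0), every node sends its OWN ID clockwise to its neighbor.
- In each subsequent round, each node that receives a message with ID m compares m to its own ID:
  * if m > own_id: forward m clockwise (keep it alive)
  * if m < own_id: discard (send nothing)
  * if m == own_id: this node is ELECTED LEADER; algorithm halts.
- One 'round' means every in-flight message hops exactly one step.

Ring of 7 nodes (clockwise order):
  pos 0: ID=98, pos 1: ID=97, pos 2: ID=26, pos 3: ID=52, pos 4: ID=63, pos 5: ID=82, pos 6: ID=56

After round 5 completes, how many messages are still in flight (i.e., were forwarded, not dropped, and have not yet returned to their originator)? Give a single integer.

Round 1: pos1(id97) recv 98: fwd; pos2(id26) recv 97: fwd; pos3(id52) recv 26: drop; pos4(id63) recv 52: drop; pos5(id82) recv 63: drop; pos6(id56) recv 82: fwd; pos0(id98) recv 56: drop
Round 2: pos2(id26) recv 98: fwd; pos3(id52) recv 97: fwd; pos0(id98) recv 82: drop
Round 3: pos3(id52) recv 98: fwd; pos4(id63) recv 97: fwd
Round 4: pos4(id63) recv 98: fwd; pos5(id82) recv 97: fwd
Round 5: pos5(id82) recv 98: fwd; pos6(id56) recv 97: fwd
After round 5: 2 messages still in flight

Answer: 2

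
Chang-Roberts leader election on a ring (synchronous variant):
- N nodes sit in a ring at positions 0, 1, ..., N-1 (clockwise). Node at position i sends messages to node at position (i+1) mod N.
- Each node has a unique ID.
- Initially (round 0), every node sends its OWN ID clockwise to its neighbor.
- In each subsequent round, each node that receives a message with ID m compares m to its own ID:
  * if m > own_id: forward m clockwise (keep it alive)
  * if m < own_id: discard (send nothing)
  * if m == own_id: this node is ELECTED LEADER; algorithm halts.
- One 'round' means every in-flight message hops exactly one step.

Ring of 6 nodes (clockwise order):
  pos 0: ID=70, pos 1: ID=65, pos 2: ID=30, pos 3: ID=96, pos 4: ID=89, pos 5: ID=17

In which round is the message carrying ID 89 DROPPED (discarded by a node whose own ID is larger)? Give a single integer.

Round 1: pos1(id65) recv 70: fwd; pos2(id30) recv 65: fwd; pos3(id96) recv 30: drop; pos4(id89) recv 96: fwd; pos5(id17) recv 89: fwd; pos0(id70) recv 17: drop
Round 2: pos2(id30) recv 70: fwd; pos3(id96) recv 65: drop; pos5(id17) recv 96: fwd; pos0(id70) recv 89: fwd
Round 3: pos3(id96) recv 70: drop; pos0(id70) recv 96: fwd; pos1(id65) recv 89: fwd
Round 4: pos1(id65) recv 96: fwd; pos2(id30) recv 89: fwd
Round 5: pos2(id30) recv 96: fwd; pos3(id96) recv 89: drop
Round 6: pos3(id96) recv 96: ELECTED
Message ID 89 originates at pos 4; dropped at pos 3 in round 5

Answer: 5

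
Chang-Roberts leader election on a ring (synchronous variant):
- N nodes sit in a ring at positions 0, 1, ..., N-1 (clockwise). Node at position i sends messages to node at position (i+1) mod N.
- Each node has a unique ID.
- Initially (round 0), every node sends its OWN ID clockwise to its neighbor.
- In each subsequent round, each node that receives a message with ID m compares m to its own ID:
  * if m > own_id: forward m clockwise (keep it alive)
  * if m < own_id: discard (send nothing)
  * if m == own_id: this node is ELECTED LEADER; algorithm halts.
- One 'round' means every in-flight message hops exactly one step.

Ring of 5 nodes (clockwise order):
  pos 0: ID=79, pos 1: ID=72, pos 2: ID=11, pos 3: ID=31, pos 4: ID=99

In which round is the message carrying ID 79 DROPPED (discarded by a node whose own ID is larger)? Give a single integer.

Answer: 4

Derivation:
Round 1: pos1(id72) recv 79: fwd; pos2(id11) recv 72: fwd; pos3(id31) recv 11: drop; pos4(id99) recv 31: drop; pos0(id79) recv 99: fwd
Round 2: pos2(id11) recv 79: fwd; pos3(id31) recv 72: fwd; pos1(id72) recv 99: fwd
Round 3: pos3(id31) recv 79: fwd; pos4(id99) recv 72: drop; pos2(id11) recv 99: fwd
Round 4: pos4(id99) recv 79: drop; pos3(id31) recv 99: fwd
Round 5: pos4(id99) recv 99: ELECTED
Message ID 79 originates at pos 0; dropped at pos 4 in round 4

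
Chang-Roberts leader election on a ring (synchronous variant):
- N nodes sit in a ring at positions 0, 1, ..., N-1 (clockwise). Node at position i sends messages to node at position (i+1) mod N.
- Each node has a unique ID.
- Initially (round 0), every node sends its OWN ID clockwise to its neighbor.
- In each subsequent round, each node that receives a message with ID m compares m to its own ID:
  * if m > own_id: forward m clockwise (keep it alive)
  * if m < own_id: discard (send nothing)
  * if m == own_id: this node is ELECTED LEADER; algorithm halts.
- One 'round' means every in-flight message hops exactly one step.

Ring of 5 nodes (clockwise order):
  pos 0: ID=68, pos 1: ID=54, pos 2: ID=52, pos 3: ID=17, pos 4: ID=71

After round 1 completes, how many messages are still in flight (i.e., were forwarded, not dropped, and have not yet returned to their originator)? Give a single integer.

Answer: 4

Derivation:
Round 1: pos1(id54) recv 68: fwd; pos2(id52) recv 54: fwd; pos3(id17) recv 52: fwd; pos4(id71) recv 17: drop; pos0(id68) recv 71: fwd
After round 1: 4 messages still in flight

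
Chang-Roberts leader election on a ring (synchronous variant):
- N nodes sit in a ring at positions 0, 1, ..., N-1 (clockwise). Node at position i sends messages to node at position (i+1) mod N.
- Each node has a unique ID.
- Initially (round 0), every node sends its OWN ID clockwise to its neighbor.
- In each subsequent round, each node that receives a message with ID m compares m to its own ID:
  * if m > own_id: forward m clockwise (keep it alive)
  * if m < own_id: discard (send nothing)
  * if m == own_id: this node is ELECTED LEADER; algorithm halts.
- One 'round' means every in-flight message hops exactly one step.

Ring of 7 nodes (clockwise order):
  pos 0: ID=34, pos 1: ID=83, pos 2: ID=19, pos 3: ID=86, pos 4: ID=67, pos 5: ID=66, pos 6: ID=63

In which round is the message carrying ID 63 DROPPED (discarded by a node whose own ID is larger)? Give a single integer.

Round 1: pos1(id83) recv 34: drop; pos2(id19) recv 83: fwd; pos3(id86) recv 19: drop; pos4(id67) recv 86: fwd; pos5(id66) recv 67: fwd; pos6(id63) recv 66: fwd; pos0(id34) recv 63: fwd
Round 2: pos3(id86) recv 83: drop; pos5(id66) recv 86: fwd; pos6(id63) recv 67: fwd; pos0(id34) recv 66: fwd; pos1(id83) recv 63: drop
Round 3: pos6(id63) recv 86: fwd; pos0(id34) recv 67: fwd; pos1(id83) recv 66: drop
Round 4: pos0(id34) recv 86: fwd; pos1(id83) recv 67: drop
Round 5: pos1(id83) recv 86: fwd
Round 6: pos2(id19) recv 86: fwd
Round 7: pos3(id86) recv 86: ELECTED
Message ID 63 originates at pos 6; dropped at pos 1 in round 2

Answer: 2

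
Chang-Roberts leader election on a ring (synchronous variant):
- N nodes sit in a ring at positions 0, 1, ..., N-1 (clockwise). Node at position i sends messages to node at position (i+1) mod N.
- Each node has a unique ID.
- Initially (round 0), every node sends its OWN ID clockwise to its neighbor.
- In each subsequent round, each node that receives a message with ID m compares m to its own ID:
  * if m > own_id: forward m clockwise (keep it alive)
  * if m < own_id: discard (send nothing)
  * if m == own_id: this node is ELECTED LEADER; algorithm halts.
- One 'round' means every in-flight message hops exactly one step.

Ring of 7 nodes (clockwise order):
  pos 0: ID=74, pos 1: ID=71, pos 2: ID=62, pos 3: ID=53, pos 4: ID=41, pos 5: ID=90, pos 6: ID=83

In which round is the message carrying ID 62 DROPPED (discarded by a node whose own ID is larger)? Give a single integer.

Answer: 3

Derivation:
Round 1: pos1(id71) recv 74: fwd; pos2(id62) recv 71: fwd; pos3(id53) recv 62: fwd; pos4(id41) recv 53: fwd; pos5(id90) recv 41: drop; pos6(id83) recv 90: fwd; pos0(id74) recv 83: fwd
Round 2: pos2(id62) recv 74: fwd; pos3(id53) recv 71: fwd; pos4(id41) recv 62: fwd; pos5(id90) recv 53: drop; pos0(id74) recv 90: fwd; pos1(id71) recv 83: fwd
Round 3: pos3(id53) recv 74: fwd; pos4(id41) recv 71: fwd; pos5(id90) recv 62: drop; pos1(id71) recv 90: fwd; pos2(id62) recv 83: fwd
Round 4: pos4(id41) recv 74: fwd; pos5(id90) recv 71: drop; pos2(id62) recv 90: fwd; pos3(id53) recv 83: fwd
Round 5: pos5(id90) recv 74: drop; pos3(id53) recv 90: fwd; pos4(id41) recv 83: fwd
Round 6: pos4(id41) recv 90: fwd; pos5(id90) recv 83: drop
Round 7: pos5(id90) recv 90: ELECTED
Message ID 62 originates at pos 2; dropped at pos 5 in round 3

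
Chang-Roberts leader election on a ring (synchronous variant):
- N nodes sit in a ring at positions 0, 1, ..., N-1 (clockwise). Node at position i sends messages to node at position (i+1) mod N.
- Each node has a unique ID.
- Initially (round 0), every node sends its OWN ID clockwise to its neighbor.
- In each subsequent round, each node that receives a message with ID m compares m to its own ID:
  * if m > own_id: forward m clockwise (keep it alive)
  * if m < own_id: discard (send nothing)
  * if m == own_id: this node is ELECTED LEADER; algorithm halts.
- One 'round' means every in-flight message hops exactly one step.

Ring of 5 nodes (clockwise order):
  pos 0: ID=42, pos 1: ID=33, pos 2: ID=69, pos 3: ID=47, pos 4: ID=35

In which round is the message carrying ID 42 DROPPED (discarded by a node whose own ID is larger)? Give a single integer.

Answer: 2

Derivation:
Round 1: pos1(id33) recv 42: fwd; pos2(id69) recv 33: drop; pos3(id47) recv 69: fwd; pos4(id35) recv 47: fwd; pos0(id42) recv 35: drop
Round 2: pos2(id69) recv 42: drop; pos4(id35) recv 69: fwd; pos0(id42) recv 47: fwd
Round 3: pos0(id42) recv 69: fwd; pos1(id33) recv 47: fwd
Round 4: pos1(id33) recv 69: fwd; pos2(id69) recv 47: drop
Round 5: pos2(id69) recv 69: ELECTED
Message ID 42 originates at pos 0; dropped at pos 2 in round 2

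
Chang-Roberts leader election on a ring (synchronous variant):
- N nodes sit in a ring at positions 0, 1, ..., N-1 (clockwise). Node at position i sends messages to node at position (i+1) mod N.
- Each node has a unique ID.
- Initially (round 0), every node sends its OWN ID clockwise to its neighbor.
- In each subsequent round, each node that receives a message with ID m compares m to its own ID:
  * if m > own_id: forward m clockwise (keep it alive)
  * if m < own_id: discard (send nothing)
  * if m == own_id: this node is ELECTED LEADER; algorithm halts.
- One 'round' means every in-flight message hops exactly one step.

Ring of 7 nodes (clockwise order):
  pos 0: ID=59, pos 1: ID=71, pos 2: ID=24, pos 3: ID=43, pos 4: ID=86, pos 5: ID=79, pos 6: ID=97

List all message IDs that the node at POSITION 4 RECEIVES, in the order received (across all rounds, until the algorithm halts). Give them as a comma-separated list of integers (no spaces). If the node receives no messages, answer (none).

Round 1: pos1(id71) recv 59: drop; pos2(id24) recv 71: fwd; pos3(id43) recv 24: drop; pos4(id86) recv 43: drop; pos5(id79) recv 86: fwd; pos6(id97) recv 79: drop; pos0(id59) recv 97: fwd
Round 2: pos3(id43) recv 71: fwd; pos6(id97) recv 86: drop; pos1(id71) recv 97: fwd
Round 3: pos4(id86) recv 71: drop; pos2(id24) recv 97: fwd
Round 4: pos3(id43) recv 97: fwd
Round 5: pos4(id86) recv 97: fwd
Round 6: pos5(id79) recv 97: fwd
Round 7: pos6(id97) recv 97: ELECTED

Answer: 43,71,97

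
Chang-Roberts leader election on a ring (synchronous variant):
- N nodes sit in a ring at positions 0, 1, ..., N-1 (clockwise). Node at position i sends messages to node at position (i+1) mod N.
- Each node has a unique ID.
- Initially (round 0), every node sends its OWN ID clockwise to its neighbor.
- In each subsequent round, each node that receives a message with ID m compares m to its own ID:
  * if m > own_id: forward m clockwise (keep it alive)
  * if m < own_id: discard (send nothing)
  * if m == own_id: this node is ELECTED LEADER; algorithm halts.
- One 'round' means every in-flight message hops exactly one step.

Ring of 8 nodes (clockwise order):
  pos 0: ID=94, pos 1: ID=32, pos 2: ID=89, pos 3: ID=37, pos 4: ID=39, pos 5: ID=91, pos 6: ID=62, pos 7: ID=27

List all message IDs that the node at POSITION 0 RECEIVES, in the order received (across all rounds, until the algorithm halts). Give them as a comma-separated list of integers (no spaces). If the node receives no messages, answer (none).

Round 1: pos1(id32) recv 94: fwd; pos2(id89) recv 32: drop; pos3(id37) recv 89: fwd; pos4(id39) recv 37: drop; pos5(id91) recv 39: drop; pos6(id62) recv 91: fwd; pos7(id27) recv 62: fwd; pos0(id94) recv 27: drop
Round 2: pos2(id89) recv 94: fwd; pos4(id39) recv 89: fwd; pos7(id27) recv 91: fwd; pos0(id94) recv 62: drop
Round 3: pos3(id37) recv 94: fwd; pos5(id91) recv 89: drop; pos0(id94) recv 91: drop
Round 4: pos4(id39) recv 94: fwd
Round 5: pos5(id91) recv 94: fwd
Round 6: pos6(id62) recv 94: fwd
Round 7: pos7(id27) recv 94: fwd
Round 8: pos0(id94) recv 94: ELECTED

Answer: 27,62,91,94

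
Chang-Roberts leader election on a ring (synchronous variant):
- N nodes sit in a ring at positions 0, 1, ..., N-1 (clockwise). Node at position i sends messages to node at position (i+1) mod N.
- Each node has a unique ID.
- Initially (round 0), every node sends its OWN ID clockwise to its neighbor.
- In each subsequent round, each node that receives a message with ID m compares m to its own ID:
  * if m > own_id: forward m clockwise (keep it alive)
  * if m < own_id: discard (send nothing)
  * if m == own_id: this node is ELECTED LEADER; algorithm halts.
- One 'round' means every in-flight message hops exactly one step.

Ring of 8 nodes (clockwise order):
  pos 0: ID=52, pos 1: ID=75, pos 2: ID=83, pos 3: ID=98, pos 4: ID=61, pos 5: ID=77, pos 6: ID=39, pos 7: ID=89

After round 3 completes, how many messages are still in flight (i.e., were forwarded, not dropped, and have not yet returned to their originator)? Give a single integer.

Round 1: pos1(id75) recv 52: drop; pos2(id83) recv 75: drop; pos3(id98) recv 83: drop; pos4(id61) recv 98: fwd; pos5(id77) recv 61: drop; pos6(id39) recv 77: fwd; pos7(id89) recv 39: drop; pos0(id52) recv 89: fwd
Round 2: pos5(id77) recv 98: fwd; pos7(id89) recv 77: drop; pos1(id75) recv 89: fwd
Round 3: pos6(id39) recv 98: fwd; pos2(id83) recv 89: fwd
After round 3: 2 messages still in flight

Answer: 2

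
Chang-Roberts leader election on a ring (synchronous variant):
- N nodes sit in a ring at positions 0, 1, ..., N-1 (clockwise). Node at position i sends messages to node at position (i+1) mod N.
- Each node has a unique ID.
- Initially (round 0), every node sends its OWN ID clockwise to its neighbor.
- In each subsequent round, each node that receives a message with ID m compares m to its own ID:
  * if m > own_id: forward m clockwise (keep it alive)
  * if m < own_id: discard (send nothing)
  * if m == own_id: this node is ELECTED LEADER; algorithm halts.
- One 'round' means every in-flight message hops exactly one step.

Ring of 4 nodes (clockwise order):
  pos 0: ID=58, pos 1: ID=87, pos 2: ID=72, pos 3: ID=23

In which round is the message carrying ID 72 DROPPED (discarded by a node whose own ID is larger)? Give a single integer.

Answer: 3

Derivation:
Round 1: pos1(id87) recv 58: drop; pos2(id72) recv 87: fwd; pos3(id23) recv 72: fwd; pos0(id58) recv 23: drop
Round 2: pos3(id23) recv 87: fwd; pos0(id58) recv 72: fwd
Round 3: pos0(id58) recv 87: fwd; pos1(id87) recv 72: drop
Round 4: pos1(id87) recv 87: ELECTED
Message ID 72 originates at pos 2; dropped at pos 1 in round 3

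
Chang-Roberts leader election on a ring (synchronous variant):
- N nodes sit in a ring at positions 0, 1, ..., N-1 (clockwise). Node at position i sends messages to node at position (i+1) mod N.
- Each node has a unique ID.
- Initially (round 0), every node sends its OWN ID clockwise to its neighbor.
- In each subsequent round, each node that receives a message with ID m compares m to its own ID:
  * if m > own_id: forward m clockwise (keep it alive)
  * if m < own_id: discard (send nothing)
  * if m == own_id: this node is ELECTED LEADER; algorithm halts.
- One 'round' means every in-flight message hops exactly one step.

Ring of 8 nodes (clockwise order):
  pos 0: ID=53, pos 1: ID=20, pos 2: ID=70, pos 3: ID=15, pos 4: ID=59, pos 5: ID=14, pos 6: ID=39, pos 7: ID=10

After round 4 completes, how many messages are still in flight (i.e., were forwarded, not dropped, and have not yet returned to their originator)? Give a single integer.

Round 1: pos1(id20) recv 53: fwd; pos2(id70) recv 20: drop; pos3(id15) recv 70: fwd; pos4(id59) recv 15: drop; pos5(id14) recv 59: fwd; pos6(id39) recv 14: drop; pos7(id10) recv 39: fwd; pos0(id53) recv 10: drop
Round 2: pos2(id70) recv 53: drop; pos4(id59) recv 70: fwd; pos6(id39) recv 59: fwd; pos0(id53) recv 39: drop
Round 3: pos5(id14) recv 70: fwd; pos7(id10) recv 59: fwd
Round 4: pos6(id39) recv 70: fwd; pos0(id53) recv 59: fwd
After round 4: 2 messages still in flight

Answer: 2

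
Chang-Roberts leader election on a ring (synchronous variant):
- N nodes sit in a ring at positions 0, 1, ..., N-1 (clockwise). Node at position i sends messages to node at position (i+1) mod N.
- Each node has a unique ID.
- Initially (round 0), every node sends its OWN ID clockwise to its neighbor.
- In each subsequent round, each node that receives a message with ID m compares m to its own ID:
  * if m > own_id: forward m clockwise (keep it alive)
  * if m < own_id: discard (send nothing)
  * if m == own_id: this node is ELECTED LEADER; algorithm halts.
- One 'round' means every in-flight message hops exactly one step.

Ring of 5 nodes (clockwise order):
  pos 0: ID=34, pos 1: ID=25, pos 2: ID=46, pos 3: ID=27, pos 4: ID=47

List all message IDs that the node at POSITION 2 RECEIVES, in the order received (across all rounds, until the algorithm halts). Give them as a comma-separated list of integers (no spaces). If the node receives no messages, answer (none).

Round 1: pos1(id25) recv 34: fwd; pos2(id46) recv 25: drop; pos3(id27) recv 46: fwd; pos4(id47) recv 27: drop; pos0(id34) recv 47: fwd
Round 2: pos2(id46) recv 34: drop; pos4(id47) recv 46: drop; pos1(id25) recv 47: fwd
Round 3: pos2(id46) recv 47: fwd
Round 4: pos3(id27) recv 47: fwd
Round 5: pos4(id47) recv 47: ELECTED

Answer: 25,34,47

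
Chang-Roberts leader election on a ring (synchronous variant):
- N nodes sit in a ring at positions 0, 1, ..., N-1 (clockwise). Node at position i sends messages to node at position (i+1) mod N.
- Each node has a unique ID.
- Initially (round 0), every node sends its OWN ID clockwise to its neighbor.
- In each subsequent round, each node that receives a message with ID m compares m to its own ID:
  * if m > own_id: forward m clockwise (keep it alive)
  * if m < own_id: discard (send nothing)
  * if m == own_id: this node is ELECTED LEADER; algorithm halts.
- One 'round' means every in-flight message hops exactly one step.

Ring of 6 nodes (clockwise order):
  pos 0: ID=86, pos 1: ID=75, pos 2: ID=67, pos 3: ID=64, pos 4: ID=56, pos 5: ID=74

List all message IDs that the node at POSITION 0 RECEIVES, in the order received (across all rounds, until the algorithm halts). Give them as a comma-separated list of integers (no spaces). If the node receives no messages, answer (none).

Round 1: pos1(id75) recv 86: fwd; pos2(id67) recv 75: fwd; pos3(id64) recv 67: fwd; pos4(id56) recv 64: fwd; pos5(id74) recv 56: drop; pos0(id86) recv 74: drop
Round 2: pos2(id67) recv 86: fwd; pos3(id64) recv 75: fwd; pos4(id56) recv 67: fwd; pos5(id74) recv 64: drop
Round 3: pos3(id64) recv 86: fwd; pos4(id56) recv 75: fwd; pos5(id74) recv 67: drop
Round 4: pos4(id56) recv 86: fwd; pos5(id74) recv 75: fwd
Round 5: pos5(id74) recv 86: fwd; pos0(id86) recv 75: drop
Round 6: pos0(id86) recv 86: ELECTED

Answer: 74,75,86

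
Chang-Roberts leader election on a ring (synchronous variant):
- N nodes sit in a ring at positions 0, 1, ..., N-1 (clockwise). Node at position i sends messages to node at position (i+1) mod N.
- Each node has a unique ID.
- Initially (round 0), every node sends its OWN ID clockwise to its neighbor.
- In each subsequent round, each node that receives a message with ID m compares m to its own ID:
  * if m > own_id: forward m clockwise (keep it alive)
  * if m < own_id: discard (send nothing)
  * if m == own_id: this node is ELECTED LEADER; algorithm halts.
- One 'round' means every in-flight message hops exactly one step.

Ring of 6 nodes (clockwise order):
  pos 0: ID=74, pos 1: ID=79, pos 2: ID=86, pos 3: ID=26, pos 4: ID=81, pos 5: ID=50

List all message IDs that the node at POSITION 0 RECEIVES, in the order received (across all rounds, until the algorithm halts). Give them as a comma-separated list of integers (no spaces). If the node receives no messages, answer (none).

Round 1: pos1(id79) recv 74: drop; pos2(id86) recv 79: drop; pos3(id26) recv 86: fwd; pos4(id81) recv 26: drop; pos5(id50) recv 81: fwd; pos0(id74) recv 50: drop
Round 2: pos4(id81) recv 86: fwd; pos0(id74) recv 81: fwd
Round 3: pos5(id50) recv 86: fwd; pos1(id79) recv 81: fwd
Round 4: pos0(id74) recv 86: fwd; pos2(id86) recv 81: drop
Round 5: pos1(id79) recv 86: fwd
Round 6: pos2(id86) recv 86: ELECTED

Answer: 50,81,86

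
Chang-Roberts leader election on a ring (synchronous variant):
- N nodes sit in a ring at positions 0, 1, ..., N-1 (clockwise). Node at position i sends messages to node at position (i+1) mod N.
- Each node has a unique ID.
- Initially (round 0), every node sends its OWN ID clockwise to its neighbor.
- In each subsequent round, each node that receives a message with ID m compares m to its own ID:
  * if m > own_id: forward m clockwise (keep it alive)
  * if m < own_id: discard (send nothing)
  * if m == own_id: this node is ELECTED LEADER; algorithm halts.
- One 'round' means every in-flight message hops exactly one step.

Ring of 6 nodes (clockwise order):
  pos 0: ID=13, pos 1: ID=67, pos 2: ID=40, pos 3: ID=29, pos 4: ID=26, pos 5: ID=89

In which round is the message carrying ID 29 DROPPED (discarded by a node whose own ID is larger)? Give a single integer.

Round 1: pos1(id67) recv 13: drop; pos2(id40) recv 67: fwd; pos3(id29) recv 40: fwd; pos4(id26) recv 29: fwd; pos5(id89) recv 26: drop; pos0(id13) recv 89: fwd
Round 2: pos3(id29) recv 67: fwd; pos4(id26) recv 40: fwd; pos5(id89) recv 29: drop; pos1(id67) recv 89: fwd
Round 3: pos4(id26) recv 67: fwd; pos5(id89) recv 40: drop; pos2(id40) recv 89: fwd
Round 4: pos5(id89) recv 67: drop; pos3(id29) recv 89: fwd
Round 5: pos4(id26) recv 89: fwd
Round 6: pos5(id89) recv 89: ELECTED
Message ID 29 originates at pos 3; dropped at pos 5 in round 2

Answer: 2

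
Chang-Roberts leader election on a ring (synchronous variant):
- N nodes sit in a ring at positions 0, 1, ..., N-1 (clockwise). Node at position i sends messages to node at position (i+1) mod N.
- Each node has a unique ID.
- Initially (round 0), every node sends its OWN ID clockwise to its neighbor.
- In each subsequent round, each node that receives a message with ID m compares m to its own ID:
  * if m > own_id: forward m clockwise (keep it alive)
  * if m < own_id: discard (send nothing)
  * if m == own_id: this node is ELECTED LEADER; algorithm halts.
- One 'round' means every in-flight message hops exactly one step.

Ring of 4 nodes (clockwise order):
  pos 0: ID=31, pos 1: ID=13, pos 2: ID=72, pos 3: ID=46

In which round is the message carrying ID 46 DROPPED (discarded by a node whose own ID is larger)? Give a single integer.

Round 1: pos1(id13) recv 31: fwd; pos2(id72) recv 13: drop; pos3(id46) recv 72: fwd; pos0(id31) recv 46: fwd
Round 2: pos2(id72) recv 31: drop; pos0(id31) recv 72: fwd; pos1(id13) recv 46: fwd
Round 3: pos1(id13) recv 72: fwd; pos2(id72) recv 46: drop
Round 4: pos2(id72) recv 72: ELECTED
Message ID 46 originates at pos 3; dropped at pos 2 in round 3

Answer: 3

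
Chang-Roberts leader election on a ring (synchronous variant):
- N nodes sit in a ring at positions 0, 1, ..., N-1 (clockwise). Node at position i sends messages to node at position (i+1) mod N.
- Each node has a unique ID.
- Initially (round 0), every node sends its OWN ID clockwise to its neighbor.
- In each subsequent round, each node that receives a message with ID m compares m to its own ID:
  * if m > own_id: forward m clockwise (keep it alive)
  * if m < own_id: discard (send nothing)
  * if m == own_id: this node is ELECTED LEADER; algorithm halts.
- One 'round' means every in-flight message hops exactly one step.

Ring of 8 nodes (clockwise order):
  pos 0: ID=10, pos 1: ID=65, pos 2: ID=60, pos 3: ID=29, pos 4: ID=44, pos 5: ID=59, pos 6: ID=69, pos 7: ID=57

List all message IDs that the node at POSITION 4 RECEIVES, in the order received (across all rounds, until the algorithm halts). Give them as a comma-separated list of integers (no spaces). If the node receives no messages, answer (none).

Answer: 29,60,65,69

Derivation:
Round 1: pos1(id65) recv 10: drop; pos2(id60) recv 65: fwd; pos3(id29) recv 60: fwd; pos4(id44) recv 29: drop; pos5(id59) recv 44: drop; pos6(id69) recv 59: drop; pos7(id57) recv 69: fwd; pos0(id10) recv 57: fwd
Round 2: pos3(id29) recv 65: fwd; pos4(id44) recv 60: fwd; pos0(id10) recv 69: fwd; pos1(id65) recv 57: drop
Round 3: pos4(id44) recv 65: fwd; pos5(id59) recv 60: fwd; pos1(id65) recv 69: fwd
Round 4: pos5(id59) recv 65: fwd; pos6(id69) recv 60: drop; pos2(id60) recv 69: fwd
Round 5: pos6(id69) recv 65: drop; pos3(id29) recv 69: fwd
Round 6: pos4(id44) recv 69: fwd
Round 7: pos5(id59) recv 69: fwd
Round 8: pos6(id69) recv 69: ELECTED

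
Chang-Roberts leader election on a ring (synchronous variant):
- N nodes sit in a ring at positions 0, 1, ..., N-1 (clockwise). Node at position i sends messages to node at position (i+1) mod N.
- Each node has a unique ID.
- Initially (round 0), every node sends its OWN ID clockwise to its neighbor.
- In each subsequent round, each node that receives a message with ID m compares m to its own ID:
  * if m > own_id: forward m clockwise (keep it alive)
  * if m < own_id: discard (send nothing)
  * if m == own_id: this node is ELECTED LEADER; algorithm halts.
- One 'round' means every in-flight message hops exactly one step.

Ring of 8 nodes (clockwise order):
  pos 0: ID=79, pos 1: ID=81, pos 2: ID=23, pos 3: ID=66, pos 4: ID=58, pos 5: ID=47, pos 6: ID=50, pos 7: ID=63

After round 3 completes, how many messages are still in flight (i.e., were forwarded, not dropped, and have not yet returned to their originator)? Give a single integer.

Round 1: pos1(id81) recv 79: drop; pos2(id23) recv 81: fwd; pos3(id66) recv 23: drop; pos4(id58) recv 66: fwd; pos5(id47) recv 58: fwd; pos6(id50) recv 47: drop; pos7(id63) recv 50: drop; pos0(id79) recv 63: drop
Round 2: pos3(id66) recv 81: fwd; pos5(id47) recv 66: fwd; pos6(id50) recv 58: fwd
Round 3: pos4(id58) recv 81: fwd; pos6(id50) recv 66: fwd; pos7(id63) recv 58: drop
After round 3: 2 messages still in flight

Answer: 2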